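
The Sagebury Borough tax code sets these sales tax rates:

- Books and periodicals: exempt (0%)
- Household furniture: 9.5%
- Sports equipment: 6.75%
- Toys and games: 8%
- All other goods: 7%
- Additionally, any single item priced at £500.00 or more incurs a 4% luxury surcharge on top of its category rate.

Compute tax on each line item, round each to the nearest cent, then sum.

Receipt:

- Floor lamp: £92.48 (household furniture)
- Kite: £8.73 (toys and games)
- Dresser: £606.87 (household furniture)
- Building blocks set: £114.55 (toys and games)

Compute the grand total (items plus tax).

Floor lamp £92.48: household furniture → 9.5% → £8.79
Kite £8.73: toys and games → 8% → £0.70
Dresser £606.87: household furniture → 9.5% + 4% surcharge = 13.5% → £81.93
Building blocks set £114.55: toys and games → 8% → £9.16
Subtotal = £822.63; tax = £100.58; total due = £923.21

£923.21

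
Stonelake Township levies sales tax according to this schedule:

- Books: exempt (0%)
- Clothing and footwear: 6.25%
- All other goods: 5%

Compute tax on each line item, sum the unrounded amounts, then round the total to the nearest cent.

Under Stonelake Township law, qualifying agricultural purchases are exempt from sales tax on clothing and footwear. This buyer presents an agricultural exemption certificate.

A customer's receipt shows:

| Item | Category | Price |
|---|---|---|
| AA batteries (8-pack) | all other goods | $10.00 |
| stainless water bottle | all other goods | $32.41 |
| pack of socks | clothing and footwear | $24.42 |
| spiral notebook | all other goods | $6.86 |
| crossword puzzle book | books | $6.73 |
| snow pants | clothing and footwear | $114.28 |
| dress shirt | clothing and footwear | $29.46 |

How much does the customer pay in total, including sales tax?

$226.62

AA batteries (8-pack) $10.00: all other goods → 5% → $0.50
Stainless water bottle $32.41: all other goods → 5% → $1.6205
Pack of socks $24.42: clothing and footwear, buyer-exempt → 0% → $0.00
Spiral notebook $6.86: all other goods → 5% → $0.343
Crossword puzzle book $6.73: books → 0% → $0.00
Snow pants $114.28: clothing and footwear, buyer-exempt → 0% → $0.00
Dress shirt $29.46: clothing and footwear, buyer-exempt → 0% → $0.00
Subtotal = $224.16; unrounded tax = $2.4635 → $2.46; total due = $226.62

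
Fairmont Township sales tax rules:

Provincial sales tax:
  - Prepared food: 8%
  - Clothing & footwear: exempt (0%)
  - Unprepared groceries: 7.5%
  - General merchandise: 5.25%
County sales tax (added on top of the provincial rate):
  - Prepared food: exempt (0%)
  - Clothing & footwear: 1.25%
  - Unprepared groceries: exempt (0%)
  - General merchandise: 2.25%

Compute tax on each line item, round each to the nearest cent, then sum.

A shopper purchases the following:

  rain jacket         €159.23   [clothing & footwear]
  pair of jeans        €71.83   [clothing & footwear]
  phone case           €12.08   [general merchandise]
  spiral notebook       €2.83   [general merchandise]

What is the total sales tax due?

Rain jacket €159.23: clothing & footwear → 0% + 1.25% county = 1.25% → €1.99
Pair of jeans €71.83: clothing & footwear → 0% + 1.25% county = 1.25% → €0.90
Phone case €12.08: general merchandise → 5.25% + 2.25% county = 7.5% → €0.91
Spiral notebook €2.83: general merchandise → 5.25% + 2.25% county = 7.5% → €0.21
Total tax = €1.99 + €0.90 + €0.91 + €0.21 = €4.01

€4.01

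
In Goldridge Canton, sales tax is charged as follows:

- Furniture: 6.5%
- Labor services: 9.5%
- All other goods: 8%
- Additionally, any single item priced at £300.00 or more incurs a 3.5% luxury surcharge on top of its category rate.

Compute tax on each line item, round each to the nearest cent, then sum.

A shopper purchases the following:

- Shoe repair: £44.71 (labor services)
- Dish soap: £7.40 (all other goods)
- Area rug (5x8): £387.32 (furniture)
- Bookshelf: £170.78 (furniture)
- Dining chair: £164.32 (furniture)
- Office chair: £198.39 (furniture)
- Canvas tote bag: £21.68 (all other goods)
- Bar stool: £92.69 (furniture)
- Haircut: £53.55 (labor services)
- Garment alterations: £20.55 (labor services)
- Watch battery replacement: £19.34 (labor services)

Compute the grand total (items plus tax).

£1275.61

Shoe repair £44.71: labor services → 9.5% → £4.25
Dish soap £7.40: all other goods → 8% → £0.59
Area rug (5x8) £387.32: furniture → 6.5% + 3.5% surcharge = 10% → £38.73
Bookshelf £170.78: furniture → 6.5% → £11.10
Dining chair £164.32: furniture → 6.5% → £10.68
Office chair £198.39: furniture → 6.5% → £12.90
Canvas tote bag £21.68: all other goods → 8% → £1.73
Bar stool £92.69: furniture → 6.5% → £6.02
Haircut £53.55: labor services → 9.5% → £5.09
Garment alterations £20.55: labor services → 9.5% → £1.95
Watch battery replacement £19.34: labor services → 9.5% → £1.84
Subtotal = £1180.73; tax = £94.88; total due = £1275.61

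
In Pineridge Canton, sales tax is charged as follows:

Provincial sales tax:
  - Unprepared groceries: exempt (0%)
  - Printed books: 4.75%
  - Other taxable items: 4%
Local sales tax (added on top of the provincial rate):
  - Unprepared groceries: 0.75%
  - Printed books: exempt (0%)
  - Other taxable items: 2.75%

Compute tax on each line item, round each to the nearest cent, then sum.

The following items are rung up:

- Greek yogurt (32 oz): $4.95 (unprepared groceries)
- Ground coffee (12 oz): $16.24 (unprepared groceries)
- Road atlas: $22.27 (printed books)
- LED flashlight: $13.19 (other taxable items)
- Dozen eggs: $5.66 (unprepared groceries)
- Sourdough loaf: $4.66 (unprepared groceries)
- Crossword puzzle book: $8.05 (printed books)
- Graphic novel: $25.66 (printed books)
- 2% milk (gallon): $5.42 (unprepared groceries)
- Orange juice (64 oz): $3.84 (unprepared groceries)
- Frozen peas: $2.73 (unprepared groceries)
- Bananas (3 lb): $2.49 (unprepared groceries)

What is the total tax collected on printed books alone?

$2.66

Road atlas $22.27: printed books → 4.75% + 0% local = 4.75% → $1.06
Crossword puzzle book $8.05: printed books → 4.75% + 0% local = 4.75% → $0.38
Graphic novel $25.66: printed books → 4.75% + 0% local = 4.75% → $1.22
Tax on printed books = $1.06 + $0.38 + $1.22 = $2.66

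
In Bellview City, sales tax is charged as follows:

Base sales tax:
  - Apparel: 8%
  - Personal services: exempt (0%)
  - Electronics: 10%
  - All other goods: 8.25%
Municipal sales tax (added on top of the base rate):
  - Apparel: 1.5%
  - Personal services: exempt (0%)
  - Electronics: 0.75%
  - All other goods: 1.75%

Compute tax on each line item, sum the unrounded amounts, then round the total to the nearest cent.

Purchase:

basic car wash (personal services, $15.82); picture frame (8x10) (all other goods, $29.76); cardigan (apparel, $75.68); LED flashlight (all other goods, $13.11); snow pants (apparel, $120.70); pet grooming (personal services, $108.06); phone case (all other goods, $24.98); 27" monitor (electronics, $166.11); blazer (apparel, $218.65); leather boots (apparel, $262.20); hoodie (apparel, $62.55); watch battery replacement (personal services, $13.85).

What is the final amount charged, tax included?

$1206.39

Basic car wash $15.82: personal services → 0% + 0% municipal = 0% → $0.00
Picture frame (8x10) $29.76: all other goods → 8.25% + 1.75% municipal = 10% → $2.976
Cardigan $75.68: apparel → 8% + 1.5% municipal = 9.5% → $7.1896
LED flashlight $13.11: all other goods → 8.25% + 1.75% municipal = 10% → $1.311
Snow pants $120.70: apparel → 8% + 1.5% municipal = 9.5% → $11.4665
Pet grooming $108.06: personal services → 0% + 0% municipal = 0% → $0.00
Phone case $24.98: all other goods → 8.25% + 1.75% municipal = 10% → $2.498
27" monitor $166.11: electronics → 10% + 0.75% municipal = 10.75% → $17.856825
Blazer $218.65: apparel → 8% + 1.5% municipal = 9.5% → $20.77175
Leather boots $262.20: apparel → 8% + 1.5% municipal = 9.5% → $24.909
Hoodie $62.55: apparel → 8% + 1.5% municipal = 9.5% → $5.94225
Watch battery replacement $13.85: personal services → 0% + 0% municipal = 0% → $0.00
Subtotal = $1111.47; unrounded tax = $94.920925 → $94.92; total due = $1206.39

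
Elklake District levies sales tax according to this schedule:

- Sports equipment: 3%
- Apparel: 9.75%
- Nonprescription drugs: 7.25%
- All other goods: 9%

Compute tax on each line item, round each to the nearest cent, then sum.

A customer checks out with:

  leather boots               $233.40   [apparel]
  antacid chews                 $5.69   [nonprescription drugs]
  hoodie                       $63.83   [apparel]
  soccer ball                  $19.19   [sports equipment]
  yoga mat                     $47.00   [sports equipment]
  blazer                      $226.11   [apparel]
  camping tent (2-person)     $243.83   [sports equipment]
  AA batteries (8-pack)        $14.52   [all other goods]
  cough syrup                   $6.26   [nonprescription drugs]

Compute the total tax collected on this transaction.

Leather boots $233.40: apparel → 9.75% → $22.76
Antacid chews $5.69: nonprescription drugs → 7.25% → $0.41
Hoodie $63.83: apparel → 9.75% → $6.22
Soccer ball $19.19: sports equipment → 3% → $0.58
Yoga mat $47.00: sports equipment → 3% → $1.41
Blazer $226.11: apparel → 9.75% → $22.05
Camping tent (2-person) $243.83: sports equipment → 3% → $7.31
AA batteries (8-pack) $14.52: all other goods → 9% → $1.31
Cough syrup $6.26: nonprescription drugs → 7.25% → $0.45
Total tax = $22.76 + $0.41 + $6.22 + $0.58 + $1.41 + $22.05 + $7.31 + $1.31 + $0.45 = $62.50

$62.50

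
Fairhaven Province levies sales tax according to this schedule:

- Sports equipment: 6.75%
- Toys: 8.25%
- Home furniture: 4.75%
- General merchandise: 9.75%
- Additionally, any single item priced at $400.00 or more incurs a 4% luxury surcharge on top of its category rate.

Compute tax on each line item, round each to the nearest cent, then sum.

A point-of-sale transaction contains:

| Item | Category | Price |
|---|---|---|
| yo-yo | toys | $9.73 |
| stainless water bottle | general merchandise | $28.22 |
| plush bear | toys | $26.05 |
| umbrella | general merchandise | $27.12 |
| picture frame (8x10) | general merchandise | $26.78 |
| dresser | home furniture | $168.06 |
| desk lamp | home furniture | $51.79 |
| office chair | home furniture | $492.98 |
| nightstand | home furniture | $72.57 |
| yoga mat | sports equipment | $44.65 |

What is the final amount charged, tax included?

$1018.94

Yo-yo $9.73: toys → 8.25% → $0.80
Stainless water bottle $28.22: general merchandise → 9.75% → $2.75
Plush bear $26.05: toys → 8.25% → $2.15
Umbrella $27.12: general merchandise → 9.75% → $2.64
Picture frame (8x10) $26.78: general merchandise → 9.75% → $2.61
Dresser $168.06: home furniture → 4.75% → $7.98
Desk lamp $51.79: home furniture → 4.75% → $2.46
Office chair $492.98: home furniture → 4.75% + 4% surcharge = 8.75% → $43.14
Nightstand $72.57: home furniture → 4.75% → $3.45
Yoga mat $44.65: sports equipment → 6.75% → $3.01
Subtotal = $947.95; tax = $70.99; total due = $1018.94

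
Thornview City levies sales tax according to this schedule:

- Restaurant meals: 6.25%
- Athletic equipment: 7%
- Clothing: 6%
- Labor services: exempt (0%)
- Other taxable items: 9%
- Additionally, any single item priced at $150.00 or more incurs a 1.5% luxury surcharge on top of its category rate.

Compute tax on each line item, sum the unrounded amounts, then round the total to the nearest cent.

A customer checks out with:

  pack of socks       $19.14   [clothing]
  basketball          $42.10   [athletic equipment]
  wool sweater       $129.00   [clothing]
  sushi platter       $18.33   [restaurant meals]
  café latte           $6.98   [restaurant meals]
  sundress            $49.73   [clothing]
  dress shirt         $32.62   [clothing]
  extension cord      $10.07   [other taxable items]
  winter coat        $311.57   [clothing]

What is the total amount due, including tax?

Pack of socks $19.14: clothing → 6% → $1.1484
Basketball $42.10: athletic equipment → 7% → $2.947
Wool sweater $129.00: clothing → 6% → $7.74
Sushi platter $18.33: restaurant meals → 6.25% → $1.145625
Café latte $6.98: restaurant meals → 6.25% → $0.43625
Sundress $49.73: clothing → 6% → $2.9838
Dress shirt $32.62: clothing → 6% → $1.9572
Extension cord $10.07: other taxable items → 9% → $0.9063
Winter coat $311.57: clothing → 6% + 1.5% surcharge = 7.5% → $23.36775
Subtotal = $619.54; unrounded tax = $42.632325 → $42.63; total due = $662.17

$662.17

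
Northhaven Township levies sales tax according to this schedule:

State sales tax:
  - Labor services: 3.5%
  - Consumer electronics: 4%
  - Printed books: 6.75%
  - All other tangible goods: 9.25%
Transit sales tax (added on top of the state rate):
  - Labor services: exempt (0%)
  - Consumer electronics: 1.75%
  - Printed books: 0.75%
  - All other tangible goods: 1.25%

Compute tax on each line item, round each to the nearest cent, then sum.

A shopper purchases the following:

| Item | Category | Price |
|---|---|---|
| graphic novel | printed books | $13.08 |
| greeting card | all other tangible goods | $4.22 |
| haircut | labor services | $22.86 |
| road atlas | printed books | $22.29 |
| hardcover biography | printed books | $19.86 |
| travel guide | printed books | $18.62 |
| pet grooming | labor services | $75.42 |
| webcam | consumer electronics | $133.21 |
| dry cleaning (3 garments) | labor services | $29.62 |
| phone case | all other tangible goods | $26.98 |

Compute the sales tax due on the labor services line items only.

$4.48

Haircut $22.86: labor services → 3.5% + 0% transit = 3.5% → $0.80
Pet grooming $75.42: labor services → 3.5% + 0% transit = 3.5% → $2.64
Dry cleaning (3 garments) $29.62: labor services → 3.5% + 0% transit = 3.5% → $1.04
Tax on labor services = $0.80 + $2.64 + $1.04 = $4.48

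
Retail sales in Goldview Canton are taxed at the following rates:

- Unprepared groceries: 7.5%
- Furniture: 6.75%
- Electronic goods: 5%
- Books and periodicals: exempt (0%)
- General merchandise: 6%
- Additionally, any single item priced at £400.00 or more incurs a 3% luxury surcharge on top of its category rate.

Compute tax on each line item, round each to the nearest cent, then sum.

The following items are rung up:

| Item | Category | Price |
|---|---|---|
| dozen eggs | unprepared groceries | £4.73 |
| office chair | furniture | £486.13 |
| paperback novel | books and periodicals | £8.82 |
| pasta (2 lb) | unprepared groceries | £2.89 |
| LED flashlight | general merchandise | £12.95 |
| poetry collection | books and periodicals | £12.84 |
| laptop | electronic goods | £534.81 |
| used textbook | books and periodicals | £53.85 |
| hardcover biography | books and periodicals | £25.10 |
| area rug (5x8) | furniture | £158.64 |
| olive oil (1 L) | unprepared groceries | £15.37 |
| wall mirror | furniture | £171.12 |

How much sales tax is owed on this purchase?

£114.94

Dozen eggs £4.73: unprepared groceries → 7.5% → £0.35
Office chair £486.13: furniture → 6.75% + 3% surcharge = 9.75% → £47.40
Paperback novel £8.82: books and periodicals → 0% → £0.00
Pasta (2 lb) £2.89: unprepared groceries → 7.5% → £0.22
LED flashlight £12.95: general merchandise → 6% → £0.78
Poetry collection £12.84: books and periodicals → 0% → £0.00
Laptop £534.81: electronic goods → 5% + 3% surcharge = 8% → £42.78
Used textbook £53.85: books and periodicals → 0% → £0.00
Hardcover biography £25.10: books and periodicals → 0% → £0.00
Area rug (5x8) £158.64: furniture → 6.75% → £10.71
Olive oil (1 L) £15.37: unprepared groceries → 7.5% → £1.15
Wall mirror £171.12: furniture → 6.75% → £11.55
Total tax = £0.35 + £47.40 + £0.22 + £0.78 + £42.78 + £10.71 + £1.15 + £11.55 = £114.94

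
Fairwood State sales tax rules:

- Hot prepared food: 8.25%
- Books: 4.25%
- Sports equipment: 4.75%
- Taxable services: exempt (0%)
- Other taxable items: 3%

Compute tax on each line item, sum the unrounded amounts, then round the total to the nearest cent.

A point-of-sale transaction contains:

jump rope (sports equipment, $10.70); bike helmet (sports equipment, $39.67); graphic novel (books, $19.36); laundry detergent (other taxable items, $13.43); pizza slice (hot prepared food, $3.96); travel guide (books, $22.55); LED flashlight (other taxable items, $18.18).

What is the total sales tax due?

$5.45

Jump rope $10.70: sports equipment → 4.75% → $0.50825
Bike helmet $39.67: sports equipment → 4.75% → $1.884325
Graphic novel $19.36: books → 4.25% → $0.8228
Laundry detergent $13.43: other taxable items → 3% → $0.4029
Pizza slice $3.96: hot prepared food → 8.25% → $0.3267
Travel guide $22.55: books → 4.25% → $0.958375
LED flashlight $18.18: other taxable items → 3% → $0.5454
Unrounded tax sum = $5.44875 → $5.45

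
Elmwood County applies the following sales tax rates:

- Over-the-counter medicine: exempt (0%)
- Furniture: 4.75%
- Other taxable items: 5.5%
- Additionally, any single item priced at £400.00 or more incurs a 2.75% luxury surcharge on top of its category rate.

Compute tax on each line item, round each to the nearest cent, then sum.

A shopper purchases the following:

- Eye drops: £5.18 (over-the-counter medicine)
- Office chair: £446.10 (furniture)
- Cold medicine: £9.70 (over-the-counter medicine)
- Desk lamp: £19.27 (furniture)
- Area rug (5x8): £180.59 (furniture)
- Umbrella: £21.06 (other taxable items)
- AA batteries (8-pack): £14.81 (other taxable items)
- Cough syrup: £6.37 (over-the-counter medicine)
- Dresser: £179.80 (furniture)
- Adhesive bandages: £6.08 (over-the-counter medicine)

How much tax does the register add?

£53.47

Eye drops £5.18: over-the-counter medicine → 0% → £0.00
Office chair £446.10: furniture → 4.75% + 2.75% surcharge = 7.5% → £33.46
Cold medicine £9.70: over-the-counter medicine → 0% → £0.00
Desk lamp £19.27: furniture → 4.75% → £0.92
Area rug (5x8) £180.59: furniture → 4.75% → £8.58
Umbrella £21.06: other taxable items → 5.5% → £1.16
AA batteries (8-pack) £14.81: other taxable items → 5.5% → £0.81
Cough syrup £6.37: over-the-counter medicine → 0% → £0.00
Dresser £179.80: furniture → 4.75% → £8.54
Adhesive bandages £6.08: over-the-counter medicine → 0% → £0.00
Total tax = £33.46 + £0.92 + £8.58 + £1.16 + £0.81 + £8.54 = £53.47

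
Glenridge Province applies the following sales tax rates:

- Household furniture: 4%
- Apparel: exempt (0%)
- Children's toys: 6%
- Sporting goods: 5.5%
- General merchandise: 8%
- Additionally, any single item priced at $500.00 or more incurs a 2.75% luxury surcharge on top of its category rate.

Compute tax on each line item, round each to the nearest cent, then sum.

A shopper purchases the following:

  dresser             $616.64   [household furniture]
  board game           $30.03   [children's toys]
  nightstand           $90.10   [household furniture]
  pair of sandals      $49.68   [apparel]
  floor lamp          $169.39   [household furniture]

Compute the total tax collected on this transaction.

Dresser $616.64: household furniture → 4% + 2.75% surcharge = 6.75% → $41.62
Board game $30.03: children's toys → 6% → $1.80
Nightstand $90.10: household furniture → 4% → $3.60
Pair of sandals $49.68: apparel → 0% → $0.00
Floor lamp $169.39: household furniture → 4% → $6.78
Total tax = $41.62 + $1.80 + $3.60 + $6.78 = $53.80

$53.80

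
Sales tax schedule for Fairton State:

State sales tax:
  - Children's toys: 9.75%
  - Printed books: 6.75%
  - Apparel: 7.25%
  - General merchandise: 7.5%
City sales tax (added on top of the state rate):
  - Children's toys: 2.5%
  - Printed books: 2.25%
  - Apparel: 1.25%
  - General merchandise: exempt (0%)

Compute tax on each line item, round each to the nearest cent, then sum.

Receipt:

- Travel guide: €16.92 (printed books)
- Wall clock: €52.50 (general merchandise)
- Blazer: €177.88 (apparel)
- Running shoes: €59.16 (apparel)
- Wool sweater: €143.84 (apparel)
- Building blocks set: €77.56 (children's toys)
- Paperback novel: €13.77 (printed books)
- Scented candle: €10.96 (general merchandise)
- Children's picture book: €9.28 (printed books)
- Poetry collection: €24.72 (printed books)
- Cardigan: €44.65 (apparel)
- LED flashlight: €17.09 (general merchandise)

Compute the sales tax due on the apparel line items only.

€36.18

Blazer €177.88: apparel → 7.25% + 1.25% city = 8.5% → €15.12
Running shoes €59.16: apparel → 7.25% + 1.25% city = 8.5% → €5.03
Wool sweater €143.84: apparel → 7.25% + 1.25% city = 8.5% → €12.23
Cardigan €44.65: apparel → 7.25% + 1.25% city = 8.5% → €3.80
Tax on apparel = €15.12 + €5.03 + €12.23 + €3.80 = €36.18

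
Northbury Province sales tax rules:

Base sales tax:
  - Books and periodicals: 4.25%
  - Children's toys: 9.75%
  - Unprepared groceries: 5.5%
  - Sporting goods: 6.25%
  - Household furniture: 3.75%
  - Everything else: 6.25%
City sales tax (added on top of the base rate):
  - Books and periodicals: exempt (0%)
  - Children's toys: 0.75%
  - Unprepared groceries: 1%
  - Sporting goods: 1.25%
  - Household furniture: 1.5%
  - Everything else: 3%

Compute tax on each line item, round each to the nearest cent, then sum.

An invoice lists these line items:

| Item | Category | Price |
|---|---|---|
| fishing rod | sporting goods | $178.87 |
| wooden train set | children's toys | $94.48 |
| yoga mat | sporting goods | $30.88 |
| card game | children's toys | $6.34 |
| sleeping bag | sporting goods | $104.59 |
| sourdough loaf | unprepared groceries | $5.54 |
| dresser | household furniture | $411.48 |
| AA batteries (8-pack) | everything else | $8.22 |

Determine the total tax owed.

$56.89

Fishing rod $178.87: sporting goods → 6.25% + 1.25% city = 7.5% → $13.42
Wooden train set $94.48: children's toys → 9.75% + 0.75% city = 10.5% → $9.92
Yoga mat $30.88: sporting goods → 6.25% + 1.25% city = 7.5% → $2.32
Card game $6.34: children's toys → 9.75% + 0.75% city = 10.5% → $0.67
Sleeping bag $104.59: sporting goods → 6.25% + 1.25% city = 7.5% → $7.84
Sourdough loaf $5.54: unprepared groceries → 5.5% + 1% city = 6.5% → $0.36
Dresser $411.48: household furniture → 3.75% + 1.5% city = 5.25% → $21.60
AA batteries (8-pack) $8.22: everything else → 6.25% + 3% city = 9.25% → $0.76
Total tax = $13.42 + $9.92 + $2.32 + $0.67 + $7.84 + $0.36 + $21.60 + $0.76 = $56.89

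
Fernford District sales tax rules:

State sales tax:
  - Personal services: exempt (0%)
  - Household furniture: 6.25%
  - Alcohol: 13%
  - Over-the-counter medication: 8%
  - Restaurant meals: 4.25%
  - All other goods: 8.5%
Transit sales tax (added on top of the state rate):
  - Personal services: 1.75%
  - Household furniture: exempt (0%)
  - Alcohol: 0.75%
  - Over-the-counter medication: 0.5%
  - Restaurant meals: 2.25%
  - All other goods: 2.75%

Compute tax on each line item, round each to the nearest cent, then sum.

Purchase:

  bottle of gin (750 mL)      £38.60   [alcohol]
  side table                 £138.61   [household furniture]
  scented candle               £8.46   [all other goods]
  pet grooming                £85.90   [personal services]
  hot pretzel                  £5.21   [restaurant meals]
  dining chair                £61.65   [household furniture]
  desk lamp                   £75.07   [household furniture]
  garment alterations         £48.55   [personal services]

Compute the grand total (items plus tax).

£488.20

Bottle of gin (750 mL) £38.60: alcohol → 13% + 0.75% transit = 13.75% → £5.31
Side table £138.61: household furniture → 6.25% + 0% transit = 6.25% → £8.66
Scented candle £8.46: all other goods → 8.5% + 2.75% transit = 11.25% → £0.95
Pet grooming £85.90: personal services → 0% + 1.75% transit = 1.75% → £1.50
Hot pretzel £5.21: restaurant meals → 4.25% + 2.25% transit = 6.5% → £0.34
Dining chair £61.65: household furniture → 6.25% + 0% transit = 6.25% → £3.85
Desk lamp £75.07: household furniture → 6.25% + 0% transit = 6.25% → £4.69
Garment alterations £48.55: personal services → 0% + 1.75% transit = 1.75% → £0.85
Subtotal = £462.05; tax = £26.15; total due = £488.20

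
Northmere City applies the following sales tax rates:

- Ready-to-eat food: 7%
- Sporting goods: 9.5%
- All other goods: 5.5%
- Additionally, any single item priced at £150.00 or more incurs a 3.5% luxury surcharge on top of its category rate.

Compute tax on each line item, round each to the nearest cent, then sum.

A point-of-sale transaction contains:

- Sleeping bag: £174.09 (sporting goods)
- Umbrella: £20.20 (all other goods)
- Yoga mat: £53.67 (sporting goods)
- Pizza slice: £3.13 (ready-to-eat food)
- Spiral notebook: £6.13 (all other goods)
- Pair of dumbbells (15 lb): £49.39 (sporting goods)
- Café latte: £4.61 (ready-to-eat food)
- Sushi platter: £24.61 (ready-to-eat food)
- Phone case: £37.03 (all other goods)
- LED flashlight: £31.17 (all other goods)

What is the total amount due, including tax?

£443.91

Sleeping bag £174.09: sporting goods → 9.5% + 3.5% surcharge = 13% → £22.63
Umbrella £20.20: all other goods → 5.5% → £1.11
Yoga mat £53.67: sporting goods → 9.5% → £5.10
Pizza slice £3.13: ready-to-eat food → 7% → £0.22
Spiral notebook £6.13: all other goods → 5.5% → £0.34
Pair of dumbbells (15 lb) £49.39: sporting goods → 9.5% → £4.69
Café latte £4.61: ready-to-eat food → 7% → £0.32
Sushi platter £24.61: ready-to-eat food → 7% → £1.72
Phone case £37.03: all other goods → 5.5% → £2.04
LED flashlight £31.17: all other goods → 5.5% → £1.71
Subtotal = £404.03; tax = £39.88; total due = £443.91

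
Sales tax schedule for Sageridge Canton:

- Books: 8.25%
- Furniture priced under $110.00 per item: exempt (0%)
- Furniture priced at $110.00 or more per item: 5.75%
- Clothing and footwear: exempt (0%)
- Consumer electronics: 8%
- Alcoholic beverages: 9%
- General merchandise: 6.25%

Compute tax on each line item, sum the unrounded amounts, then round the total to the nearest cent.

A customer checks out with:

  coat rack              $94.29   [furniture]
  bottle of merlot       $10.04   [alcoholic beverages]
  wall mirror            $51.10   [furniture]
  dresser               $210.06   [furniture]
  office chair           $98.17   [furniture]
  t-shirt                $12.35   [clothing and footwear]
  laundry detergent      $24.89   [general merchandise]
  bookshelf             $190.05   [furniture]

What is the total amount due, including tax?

$716.42

Coat rack $94.29: furniture, under $110.00 → 0% → $0.00
Bottle of merlot $10.04: alcoholic beverages → 9% → $0.9036
Wall mirror $51.10: furniture, under $110.00 → 0% → $0.00
Dresser $210.06: furniture, $110.00 or more → 5.75% → $12.07845
Office chair $98.17: furniture, under $110.00 → 0% → $0.00
T-shirt $12.35: clothing and footwear → 0% → $0.00
Laundry detergent $24.89: general merchandise → 6.25% → $1.555625
Bookshelf $190.05: furniture, $110.00 or more → 5.75% → $10.927875
Subtotal = $690.95; unrounded tax = $25.46555 → $25.47; total due = $716.42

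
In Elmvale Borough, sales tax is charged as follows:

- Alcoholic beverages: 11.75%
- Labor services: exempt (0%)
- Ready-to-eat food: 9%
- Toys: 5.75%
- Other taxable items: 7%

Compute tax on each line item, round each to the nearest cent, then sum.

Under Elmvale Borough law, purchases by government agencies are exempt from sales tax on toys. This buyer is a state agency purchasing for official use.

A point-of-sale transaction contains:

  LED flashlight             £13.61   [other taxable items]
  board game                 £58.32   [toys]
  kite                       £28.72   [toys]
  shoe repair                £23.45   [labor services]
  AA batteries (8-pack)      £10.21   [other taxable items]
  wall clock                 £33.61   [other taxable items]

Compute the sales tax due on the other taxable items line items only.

£4.01

LED flashlight £13.61: other taxable items → 7% → £0.95
AA batteries (8-pack) £10.21: other taxable items → 7% → £0.71
Wall clock £33.61: other taxable items → 7% → £2.35
Tax on other taxable items = £0.95 + £0.71 + £2.35 = £4.01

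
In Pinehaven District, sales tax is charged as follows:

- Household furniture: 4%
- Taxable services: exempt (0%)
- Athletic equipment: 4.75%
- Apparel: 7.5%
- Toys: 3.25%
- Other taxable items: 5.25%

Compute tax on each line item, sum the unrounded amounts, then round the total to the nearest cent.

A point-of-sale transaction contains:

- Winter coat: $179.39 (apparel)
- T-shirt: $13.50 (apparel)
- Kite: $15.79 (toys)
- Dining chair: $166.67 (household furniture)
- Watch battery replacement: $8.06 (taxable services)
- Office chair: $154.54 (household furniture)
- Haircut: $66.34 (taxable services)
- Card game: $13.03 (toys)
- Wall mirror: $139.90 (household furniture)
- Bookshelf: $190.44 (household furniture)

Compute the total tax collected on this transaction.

Winter coat $179.39: apparel → 7.5% → $13.45425
T-shirt $13.50: apparel → 7.5% → $1.0125
Kite $15.79: toys → 3.25% → $0.513175
Dining chair $166.67: household furniture → 4% → $6.6668
Watch battery replacement $8.06: taxable services → 0% → $0.00
Office chair $154.54: household furniture → 4% → $6.1816
Haircut $66.34: taxable services → 0% → $0.00
Card game $13.03: toys → 3.25% → $0.423475
Wall mirror $139.90: household furniture → 4% → $5.596
Bookshelf $190.44: household furniture → 4% → $7.6176
Unrounded tax sum = $41.4654 → $41.47

$41.47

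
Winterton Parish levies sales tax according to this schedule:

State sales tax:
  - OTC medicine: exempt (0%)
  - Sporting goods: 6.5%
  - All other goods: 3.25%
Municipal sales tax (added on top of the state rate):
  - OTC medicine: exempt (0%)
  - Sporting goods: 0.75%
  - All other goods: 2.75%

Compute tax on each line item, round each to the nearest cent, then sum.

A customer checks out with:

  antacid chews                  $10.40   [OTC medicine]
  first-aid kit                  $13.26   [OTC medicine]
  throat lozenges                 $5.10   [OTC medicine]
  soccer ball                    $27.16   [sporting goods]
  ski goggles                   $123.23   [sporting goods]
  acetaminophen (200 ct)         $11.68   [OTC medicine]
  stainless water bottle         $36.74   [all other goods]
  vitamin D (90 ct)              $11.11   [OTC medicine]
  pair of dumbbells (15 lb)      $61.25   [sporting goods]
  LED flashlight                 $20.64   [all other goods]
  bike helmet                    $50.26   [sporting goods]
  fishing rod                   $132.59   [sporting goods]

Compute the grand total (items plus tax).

Antacid chews $10.40: OTC medicine → 0% + 0% municipal = 0% → $0.00
First-aid kit $13.26: OTC medicine → 0% + 0% municipal = 0% → $0.00
Throat lozenges $5.10: OTC medicine → 0% + 0% municipal = 0% → $0.00
Soccer ball $27.16: sporting goods → 6.5% + 0.75% municipal = 7.25% → $1.97
Ski goggles $123.23: sporting goods → 6.5% + 0.75% municipal = 7.25% → $8.93
Acetaminophen (200 ct) $11.68: OTC medicine → 0% + 0% municipal = 0% → $0.00
Stainless water bottle $36.74: all other goods → 3.25% + 2.75% municipal = 6% → $2.20
Vitamin D (90 ct) $11.11: OTC medicine → 0% + 0% municipal = 0% → $0.00
Pair of dumbbells (15 lb) $61.25: sporting goods → 6.5% + 0.75% municipal = 7.25% → $4.44
LED flashlight $20.64: all other goods → 3.25% + 2.75% municipal = 6% → $1.24
Bike helmet $50.26: sporting goods → 6.5% + 0.75% municipal = 7.25% → $3.64
Fishing rod $132.59: sporting goods → 6.5% + 0.75% municipal = 7.25% → $9.61
Subtotal = $503.42; tax = $32.03; total due = $535.45

$535.45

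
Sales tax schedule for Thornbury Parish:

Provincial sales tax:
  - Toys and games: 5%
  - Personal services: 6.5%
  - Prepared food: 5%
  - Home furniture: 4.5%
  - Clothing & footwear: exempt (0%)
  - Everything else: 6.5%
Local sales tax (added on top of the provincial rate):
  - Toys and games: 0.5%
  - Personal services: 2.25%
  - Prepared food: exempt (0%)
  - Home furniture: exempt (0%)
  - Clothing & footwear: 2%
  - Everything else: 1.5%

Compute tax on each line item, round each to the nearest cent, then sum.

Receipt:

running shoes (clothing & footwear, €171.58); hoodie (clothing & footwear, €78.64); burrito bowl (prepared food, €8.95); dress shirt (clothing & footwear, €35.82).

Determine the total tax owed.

Running shoes €171.58: clothing & footwear → 0% + 2% local = 2% → €3.43
Hoodie €78.64: clothing & footwear → 0% + 2% local = 2% → €1.57
Burrito bowl €8.95: prepared food → 5% + 0% local = 5% → €0.45
Dress shirt €35.82: clothing & footwear → 0% + 2% local = 2% → €0.72
Total tax = €3.43 + €1.57 + €0.45 + €0.72 = €6.17

€6.17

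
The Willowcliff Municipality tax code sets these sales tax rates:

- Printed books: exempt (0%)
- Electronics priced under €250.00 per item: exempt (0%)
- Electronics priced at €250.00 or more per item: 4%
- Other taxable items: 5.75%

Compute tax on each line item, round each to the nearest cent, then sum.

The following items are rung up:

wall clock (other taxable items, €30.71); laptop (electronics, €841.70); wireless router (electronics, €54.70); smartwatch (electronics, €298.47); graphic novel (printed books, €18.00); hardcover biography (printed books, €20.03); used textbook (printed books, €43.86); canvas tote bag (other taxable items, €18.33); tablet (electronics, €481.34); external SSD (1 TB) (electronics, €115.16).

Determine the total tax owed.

Wall clock €30.71: other taxable items → 5.75% → €1.77
Laptop €841.70: electronics, €250.00 or more → 4% → €33.67
Wireless router €54.70: electronics, under €250.00 → 0% → €0.00
Smartwatch €298.47: electronics, €250.00 or more → 4% → €11.94
Graphic novel €18.00: printed books → 0% → €0.00
Hardcover biography €20.03: printed books → 0% → €0.00
Used textbook €43.86: printed books → 0% → €0.00
Canvas tote bag €18.33: other taxable items → 5.75% → €1.05
Tablet €481.34: electronics, €250.00 or more → 4% → €19.25
External SSD (1 TB) €115.16: electronics, under €250.00 → 0% → €0.00
Total tax = €1.77 + €33.67 + €11.94 + €1.05 + €19.25 = €67.68

€67.68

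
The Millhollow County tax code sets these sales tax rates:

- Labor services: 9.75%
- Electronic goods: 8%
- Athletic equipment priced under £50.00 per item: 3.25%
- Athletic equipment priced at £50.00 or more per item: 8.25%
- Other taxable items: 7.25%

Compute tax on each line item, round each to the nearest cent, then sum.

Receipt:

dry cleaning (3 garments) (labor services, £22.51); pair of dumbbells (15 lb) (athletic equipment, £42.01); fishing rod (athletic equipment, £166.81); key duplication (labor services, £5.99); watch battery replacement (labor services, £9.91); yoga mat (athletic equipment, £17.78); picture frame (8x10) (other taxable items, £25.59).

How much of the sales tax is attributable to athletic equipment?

£15.71

Pair of dumbbells (15 lb) £42.01: athletic equipment, under £50.00 → 3.25% → £1.37
Fishing rod £166.81: athletic equipment, £50.00 or more → 8.25% → £13.76
Yoga mat £17.78: athletic equipment, under £50.00 → 3.25% → £0.58
Tax on athletic equipment = £1.37 + £13.76 + £0.58 = £15.71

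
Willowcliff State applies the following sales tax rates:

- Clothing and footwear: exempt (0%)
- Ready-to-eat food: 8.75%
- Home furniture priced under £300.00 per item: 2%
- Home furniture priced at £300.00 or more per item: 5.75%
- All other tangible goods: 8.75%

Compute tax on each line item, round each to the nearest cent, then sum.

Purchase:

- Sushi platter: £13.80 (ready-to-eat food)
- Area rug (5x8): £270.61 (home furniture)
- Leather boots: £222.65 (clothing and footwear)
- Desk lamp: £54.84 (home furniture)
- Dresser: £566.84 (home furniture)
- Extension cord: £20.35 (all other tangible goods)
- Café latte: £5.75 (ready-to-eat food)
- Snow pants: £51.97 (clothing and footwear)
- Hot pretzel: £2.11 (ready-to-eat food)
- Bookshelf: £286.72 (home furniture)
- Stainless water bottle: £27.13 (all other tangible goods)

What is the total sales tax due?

£50.87

Sushi platter £13.80: ready-to-eat food → 8.75% → £1.21
Area rug (5x8) £270.61: home furniture, under £300.00 → 2% → £5.41
Leather boots £222.65: clothing and footwear → 0% → £0.00
Desk lamp £54.84: home furniture, under £300.00 → 2% → £1.10
Dresser £566.84: home furniture, £300.00 or more → 5.75% → £32.59
Extension cord £20.35: all other tangible goods → 8.75% → £1.78
Café latte £5.75: ready-to-eat food → 8.75% → £0.50
Snow pants £51.97: clothing and footwear → 0% → £0.00
Hot pretzel £2.11: ready-to-eat food → 8.75% → £0.18
Bookshelf £286.72: home furniture, under £300.00 → 2% → £5.73
Stainless water bottle £27.13: all other tangible goods → 8.75% → £2.37
Total tax = £1.21 + £5.41 + £1.10 + £32.59 + £1.78 + £0.50 + £0.18 + £5.73 + £2.37 = £50.87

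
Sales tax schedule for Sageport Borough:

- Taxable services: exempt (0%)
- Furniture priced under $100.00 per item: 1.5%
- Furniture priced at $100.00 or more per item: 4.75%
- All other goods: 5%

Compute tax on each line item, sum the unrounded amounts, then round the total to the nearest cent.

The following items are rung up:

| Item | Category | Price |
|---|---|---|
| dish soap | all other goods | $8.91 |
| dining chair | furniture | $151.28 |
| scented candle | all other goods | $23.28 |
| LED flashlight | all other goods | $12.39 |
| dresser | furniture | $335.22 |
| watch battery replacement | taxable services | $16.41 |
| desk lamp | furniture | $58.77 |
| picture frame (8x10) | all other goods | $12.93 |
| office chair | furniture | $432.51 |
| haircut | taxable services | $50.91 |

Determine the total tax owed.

Dish soap $8.91: all other goods → 5% → $0.4455
Dining chair $151.28: furniture, $100.00 or more → 4.75% → $7.1858
Scented candle $23.28: all other goods → 5% → $1.164
LED flashlight $12.39: all other goods → 5% → $0.6195
Dresser $335.22: furniture, $100.00 or more → 4.75% → $15.92295
Watch battery replacement $16.41: taxable services → 0% → $0.00
Desk lamp $58.77: furniture, under $100.00 → 1.5% → $0.88155
Picture frame (8x10) $12.93: all other goods → 5% → $0.6465
Office chair $432.51: furniture, $100.00 or more → 4.75% → $20.544225
Haircut $50.91: taxable services → 0% → $0.00
Unrounded tax sum = $47.410025 → $47.41

$47.41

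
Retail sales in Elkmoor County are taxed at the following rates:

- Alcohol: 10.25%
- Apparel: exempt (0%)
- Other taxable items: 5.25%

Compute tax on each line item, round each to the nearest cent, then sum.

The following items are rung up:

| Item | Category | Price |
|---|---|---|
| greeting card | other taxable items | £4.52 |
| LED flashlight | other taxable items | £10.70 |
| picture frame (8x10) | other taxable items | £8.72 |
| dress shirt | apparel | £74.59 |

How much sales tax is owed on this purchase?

Greeting card £4.52: other taxable items → 5.25% → £0.24
LED flashlight £10.70: other taxable items → 5.25% → £0.56
Picture frame (8x10) £8.72: other taxable items → 5.25% → £0.46
Dress shirt £74.59: apparel → 0% → £0.00
Total tax = £0.24 + £0.56 + £0.46 = £1.26

£1.26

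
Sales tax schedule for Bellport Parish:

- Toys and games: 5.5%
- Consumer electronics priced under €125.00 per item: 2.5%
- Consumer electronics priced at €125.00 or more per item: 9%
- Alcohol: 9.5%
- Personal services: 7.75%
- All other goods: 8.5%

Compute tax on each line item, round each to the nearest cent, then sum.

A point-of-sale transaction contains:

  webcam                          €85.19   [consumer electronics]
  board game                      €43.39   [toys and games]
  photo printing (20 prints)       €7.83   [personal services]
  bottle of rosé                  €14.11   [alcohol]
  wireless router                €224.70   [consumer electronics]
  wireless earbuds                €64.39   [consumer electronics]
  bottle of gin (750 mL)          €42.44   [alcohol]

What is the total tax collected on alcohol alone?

€5.37

Bottle of rosé €14.11: alcohol → 9.5% → €1.34
Bottle of gin (750 mL) €42.44: alcohol → 9.5% → €4.03
Tax on alcohol = €1.34 + €4.03 = €5.37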